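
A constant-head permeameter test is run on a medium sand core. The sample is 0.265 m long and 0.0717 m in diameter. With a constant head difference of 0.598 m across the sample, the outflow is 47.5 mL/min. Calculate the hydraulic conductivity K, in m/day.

Cross-sectional area A = π·(d/2)² = π × (0.0717/2)² = 0.004038 m².
Convert discharge: 47.5 mL/min = 7.917e-07 m³/s.
Darcy's law rearranged: K = Q·L / (A·Δh) = 7.917e-07 × 0.265 / (0.004038 × 0.598) = 8.689e-05 m/s = 7.507 m/day.

7.51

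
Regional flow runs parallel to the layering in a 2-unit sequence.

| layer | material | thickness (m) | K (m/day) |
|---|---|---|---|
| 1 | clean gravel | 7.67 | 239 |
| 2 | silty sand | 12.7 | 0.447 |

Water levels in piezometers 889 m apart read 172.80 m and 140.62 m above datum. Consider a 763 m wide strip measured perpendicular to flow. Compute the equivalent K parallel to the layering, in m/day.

90.3

Flow is parallel to layering, so each bed carries its own Darcy discharge and the transmissivities add.
Σ(K_i·b_i) = 239×7.67 + 0.447×12.7 = 1839 m²/day.
Total thickness b = 20.37 m, so K_eq = Σ(K_i·b_i)/b = 90.27 m/day.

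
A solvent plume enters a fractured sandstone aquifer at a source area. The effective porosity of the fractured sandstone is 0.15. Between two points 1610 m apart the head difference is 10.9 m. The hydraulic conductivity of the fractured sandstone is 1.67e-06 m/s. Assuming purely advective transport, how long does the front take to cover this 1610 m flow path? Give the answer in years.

677

Convert K: 1.67e-06 m/s × 86400 = 0.1443 m/day.
Hydraulic gradient i = Δh / L = 10.9 / 1610 = 0.006770.
Darcy flux q = K · i = 0.1443 × 0.006770 = 0.0009769 m/day.
Seepage velocity v = q / n_e = 0.0009769 / 0.15 = 0.006512 m/day.
Travel time t = L / v = 1610 / 0.006512 = 2.472e+05 days = 676.9 years.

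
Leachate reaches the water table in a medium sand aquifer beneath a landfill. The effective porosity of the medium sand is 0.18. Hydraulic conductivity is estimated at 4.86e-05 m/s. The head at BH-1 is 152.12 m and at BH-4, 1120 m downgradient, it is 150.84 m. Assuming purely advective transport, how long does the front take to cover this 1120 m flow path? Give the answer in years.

115

Convert K: 4.86e-05 m/s × 86400 = 4.199 m/day.
Hydraulic gradient i = (152.12 − 150.84) / 1120 = 1.28 / 1120 = 0.001143.
Darcy flux q = K · i = 4.199 × 0.001143 = 0.004799 m/day.
Seepage velocity v = q / n_e = 0.004799 / 0.18 = 0.02666 m/day.
Travel time t = L / v = 1120 / 0.02666 = 42010 days = 115.0 years.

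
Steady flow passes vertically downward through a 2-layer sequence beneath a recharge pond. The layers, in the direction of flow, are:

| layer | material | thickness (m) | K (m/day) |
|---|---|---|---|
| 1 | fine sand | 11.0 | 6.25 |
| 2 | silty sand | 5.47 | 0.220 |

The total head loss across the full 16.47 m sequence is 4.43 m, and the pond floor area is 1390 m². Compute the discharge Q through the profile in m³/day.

Flow is perpendicular to layering, so the layers act in series and the equivalent K is the thickness-weighted harmonic mean.
Total thickness L = 11.0 + 5.47 = 16.47 m.
Σ(b_i/K_i) = 11.0/6.25 + 5.47/0.220 = 26.62 d.
K_eq = L / Σ(b_i/K_i) = 16.47 / 26.62 = 0.6186 m/day.
Q = K_eq · A · (Δh/L) = 0.6186 × 1390 × (4.43/16.47) = 231.3 m³/day.

231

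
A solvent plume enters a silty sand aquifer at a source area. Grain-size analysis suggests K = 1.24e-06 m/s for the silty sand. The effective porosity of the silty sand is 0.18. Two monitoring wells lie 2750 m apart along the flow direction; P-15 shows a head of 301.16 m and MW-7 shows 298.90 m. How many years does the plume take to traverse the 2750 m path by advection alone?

Convert K: 1.24e-06 m/s × 86400 = 0.1071 m/day.
Hydraulic gradient i = (301.16 − 298.90) / 2750 = 2.26 / 2750 = 0.0008218.
Darcy flux q = K · i = 0.1071 × 0.0008218 = 8.805e-05 m/day.
Seepage velocity v = q / n_e = 8.805e-05 / 0.18 = 0.0004891 m/day.
Travel time t = L / v = 2750 / 0.0004891 = 5.622e+06 days = 15392 years.

15400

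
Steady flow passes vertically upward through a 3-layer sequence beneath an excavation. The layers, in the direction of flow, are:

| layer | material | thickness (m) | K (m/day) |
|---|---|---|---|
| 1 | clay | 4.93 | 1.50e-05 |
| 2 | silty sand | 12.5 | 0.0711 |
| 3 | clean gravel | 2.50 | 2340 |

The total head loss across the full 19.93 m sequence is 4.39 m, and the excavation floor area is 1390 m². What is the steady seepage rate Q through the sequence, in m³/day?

0.0186

Flow is perpendicular to layering, so the layers act in series and the equivalent K is the thickness-weighted harmonic mean.
Total thickness L = 4.93 + 12.5 + 2.50 = 19.93 m.
Σ(b_i/K_i) = 4.93/1.50e-05 + 12.5/0.0711 + 2.50/2340 = 3.288e+05 d.
K_eq = L / Σ(b_i/K_i) = 19.93 / 3.288e+05 = 6.061e-05 m/day.
Q = K_eq · A · (Δh/L) = 6.061e-05 × 1390 × (4.39/19.93) = 0.01856 m³/day.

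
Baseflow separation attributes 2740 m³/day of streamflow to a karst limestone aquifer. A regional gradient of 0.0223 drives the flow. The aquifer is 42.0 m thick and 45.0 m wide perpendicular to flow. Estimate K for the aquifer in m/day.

Cross-sectional area A = 45.0 × 42.0 = 1890 m².
Hydraulic gradient i = 0.0223.
From Q = K·A·i, K = Q / (A·i) = 2740 / (1890 × 0.02230) = 65.01 m/day.

65.0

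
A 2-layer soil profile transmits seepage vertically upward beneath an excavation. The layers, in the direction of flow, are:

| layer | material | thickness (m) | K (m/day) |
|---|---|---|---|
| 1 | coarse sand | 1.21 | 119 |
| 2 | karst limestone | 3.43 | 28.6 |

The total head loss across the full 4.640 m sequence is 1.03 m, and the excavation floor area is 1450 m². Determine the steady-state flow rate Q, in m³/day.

Flow is perpendicular to layering, so the layers act in series and the equivalent K is the thickness-weighted harmonic mean.
Total thickness L = 1.21 + 3.43 = 4.640 m.
Σ(b_i/K_i) = 1.21/119 + 3.43/28.6 = 0.1301 d.
K_eq = L / Σ(b_i/K_i) = 4.640 / 0.1301 = 35.67 m/day.
Q = K_eq · A · (Δh/L) = 35.67 × 1450 × (1.03/4.640) = 11480 m³/day.

11500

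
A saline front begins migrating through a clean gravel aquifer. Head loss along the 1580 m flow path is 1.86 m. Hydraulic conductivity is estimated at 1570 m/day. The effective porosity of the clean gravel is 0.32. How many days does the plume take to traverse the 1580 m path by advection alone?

274

Hydraulic gradient i = Δh / L = 1.86 / 1580 = 0.001177.
Darcy flux q = K · i = 1570 × 0.001177 = 1.848 m/day.
Seepage velocity v = q / n_e = 1.848 / 0.32 = 5.776 m/day.
Travel time t = L / v = 1580 / 5.776 = 273.6 days.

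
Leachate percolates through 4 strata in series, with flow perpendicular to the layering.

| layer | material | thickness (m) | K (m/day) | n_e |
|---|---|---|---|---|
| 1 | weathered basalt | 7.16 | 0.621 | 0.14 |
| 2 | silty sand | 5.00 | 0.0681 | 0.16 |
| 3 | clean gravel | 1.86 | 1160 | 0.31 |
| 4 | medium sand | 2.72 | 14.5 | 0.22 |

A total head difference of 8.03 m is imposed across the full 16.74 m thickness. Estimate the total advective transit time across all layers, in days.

31.6

With flow normal to the layers, continuity requires the same specific discharge q through every layer.
Σ(b_i/K_i) = 7.16/0.621 + 5.00/0.0681 + 1.86/1160 + 2.72/14.5 = 85.14 d.
q = Δh / Σ(b_i/K_i) = 8.03 / 85.14 = 0.09431 m/day.
In each layer the seepage velocity is v_i = q/n_i, so the layer transit time is t_i = b_i·n_i / q:
  layer 1 (weathered basalt): t_1 = 7.16 × 0.14 / 0.09431 = 10.63 d
  layer 2 (silty sand): t_2 = 5.00 × 0.16 / 0.09431 = 8.482 d
  layer 3 (clean gravel): t_3 = 1.86 × 0.31 / 0.09431 = 6.114 d
  layer 4 (medium sand): t_4 = 2.72 × 0.22 / 0.09431 = 6.345 d
Total t = Σ t_i = 31.57 days.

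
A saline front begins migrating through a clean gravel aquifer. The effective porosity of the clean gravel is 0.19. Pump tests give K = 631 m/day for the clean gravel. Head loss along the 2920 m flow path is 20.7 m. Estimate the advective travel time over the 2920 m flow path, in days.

Hydraulic gradient i = Δh / L = 20.7 / 2920 = 0.007089.
Darcy flux q = K · i = 631.0 × 0.007089 = 4.473 m/day.
Seepage velocity v = q / n_e = 4.473 / 0.19 = 23.54 m/day.
Travel time t = L / v = 2920 / 23.54 = 124.0 days.

124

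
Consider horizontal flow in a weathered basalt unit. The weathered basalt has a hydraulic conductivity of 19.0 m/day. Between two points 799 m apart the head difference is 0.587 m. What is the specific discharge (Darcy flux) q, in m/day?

0.0140

Hydraulic gradient i = Δh / L = 0.587 / 799 = 0.0007347.
Specific discharge q = K · i = 19.00 × 0.0007347 = 0.01396 m/day.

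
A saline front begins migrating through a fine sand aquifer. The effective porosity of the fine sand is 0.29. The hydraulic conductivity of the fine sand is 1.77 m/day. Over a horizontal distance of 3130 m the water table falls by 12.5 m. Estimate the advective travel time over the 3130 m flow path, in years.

Hydraulic gradient i = Δh / L = 12.5 / 3130 = 0.003994.
Darcy flux q = K · i = 1.770 × 0.003994 = 0.007069 m/day.
Seepage velocity v = q / n_e = 0.007069 / 0.29 = 0.02437 m/day.
Travel time t = L / v = 3130 / 0.02437 = 1.284e+05 days = 351.6 years.

352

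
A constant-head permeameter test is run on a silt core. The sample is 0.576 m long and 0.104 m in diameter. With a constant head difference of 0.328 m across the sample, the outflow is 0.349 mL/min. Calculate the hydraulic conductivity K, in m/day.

Cross-sectional area A = π·(d/2)² = π × (0.104/2)² = 0.008495 m².
Convert discharge: 0.349 mL/min = 5.817e-09 m³/s.
Darcy's law rearranged: K = Q·L / (A·Δh) = 5.817e-09 × 0.576 / (0.008495 × 0.328) = 1.202e-06 m/s = 0.1039 m/day.

0.104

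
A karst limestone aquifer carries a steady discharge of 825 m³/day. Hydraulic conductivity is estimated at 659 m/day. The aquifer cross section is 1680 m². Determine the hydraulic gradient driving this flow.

From Q = K·A·i, i = Q / (K·A) = 825 / (659.0 × 1680) = 0.0007452.

0.000745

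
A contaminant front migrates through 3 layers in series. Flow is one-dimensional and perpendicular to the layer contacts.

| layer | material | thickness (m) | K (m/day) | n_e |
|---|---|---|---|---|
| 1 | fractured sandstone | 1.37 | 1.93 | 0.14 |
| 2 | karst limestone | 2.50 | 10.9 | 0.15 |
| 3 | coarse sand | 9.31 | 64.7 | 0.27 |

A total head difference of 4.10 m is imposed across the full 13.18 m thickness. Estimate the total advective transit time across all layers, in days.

0.814

With flow normal to the layers, continuity requires the same specific discharge q through every layer.
Σ(b_i/K_i) = 1.37/1.93 + 2.50/10.9 + 9.31/64.7 = 1.083 d.
q = Δh / Σ(b_i/K_i) = 4.10 / 1.083 = 3.785 m/day.
In each layer the seepage velocity is v_i = q/n_i, so the layer transit time is t_i = b_i·n_i / q:
  layer 1 (fractured sandstone): t_1 = 1.37 × 0.14 / 3.785 = 0.05067 d
  layer 2 (karst limestone): t_2 = 2.50 × 0.15 / 3.785 = 0.09906 d
  layer 3 (coarse sand): t_3 = 9.31 × 0.27 / 3.785 = 0.6640 d
Total t = Σ t_i = 0.8138 days.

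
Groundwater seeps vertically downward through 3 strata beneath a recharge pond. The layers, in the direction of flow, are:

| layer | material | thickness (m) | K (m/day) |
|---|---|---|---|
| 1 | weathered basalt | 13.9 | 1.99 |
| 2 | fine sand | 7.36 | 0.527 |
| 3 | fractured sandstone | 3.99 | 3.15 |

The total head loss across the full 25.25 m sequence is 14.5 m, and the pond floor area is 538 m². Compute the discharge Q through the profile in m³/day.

351

Flow is perpendicular to layering, so the layers act in series and the equivalent K is the thickness-weighted harmonic mean.
Total thickness L = 13.9 + 7.36 + 3.99 = 25.25 m.
Σ(b_i/K_i) = 13.9/1.99 + 7.36/0.527 + 3.99/3.15 = 22.22 d.
K_eq = L / Σ(b_i/K_i) = 25.25 / 22.22 = 1.136 m/day.
Q = K_eq · A · (Δh/L) = 1.136 × 538 × (14.5/25.25) = 351.1 m³/day.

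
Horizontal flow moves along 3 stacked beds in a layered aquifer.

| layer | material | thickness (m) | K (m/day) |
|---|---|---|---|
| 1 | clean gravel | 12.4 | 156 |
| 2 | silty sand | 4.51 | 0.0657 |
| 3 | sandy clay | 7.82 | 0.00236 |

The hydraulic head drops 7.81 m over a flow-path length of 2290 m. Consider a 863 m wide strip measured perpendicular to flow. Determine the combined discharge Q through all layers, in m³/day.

5690

Flow is parallel to layering, so each bed carries its own Darcy discharge and the transmissivities add.
Σ(K_i·b_i) = 156×12.4 + 0.0657×4.51 + 0.00236×7.82 = 1935 m²/day.
Hydraulic gradient i = Δh / L = 7.81 / 2290 = 0.003410.
Q = Σ(K_i·b_i) · W · i = 1935 × 863 × 0.003410 = 5694 m³/day.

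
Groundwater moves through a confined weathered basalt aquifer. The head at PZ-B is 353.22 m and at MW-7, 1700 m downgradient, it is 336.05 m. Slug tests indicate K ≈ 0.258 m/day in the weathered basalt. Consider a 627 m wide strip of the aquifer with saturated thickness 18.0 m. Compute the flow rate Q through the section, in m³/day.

29.4

Cross-sectional area A = 627 × 18.0 = 11286 m².
Hydraulic gradient i = (353.22 − 336.05) / 1700 = 17.17 / 1700 = 0.01010.
Darcy's law: Q = K · A · i = 0.2580 × 11286 × 0.01010 = 29.41 m³/day.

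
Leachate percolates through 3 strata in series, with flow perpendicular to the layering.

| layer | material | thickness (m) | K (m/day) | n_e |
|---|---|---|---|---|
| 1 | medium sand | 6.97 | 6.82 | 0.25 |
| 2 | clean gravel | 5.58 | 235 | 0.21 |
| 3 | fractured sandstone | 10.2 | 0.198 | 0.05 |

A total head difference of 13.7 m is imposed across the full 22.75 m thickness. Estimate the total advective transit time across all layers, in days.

13.1

With flow normal to the layers, continuity requires the same specific discharge q through every layer.
Σ(b_i/K_i) = 6.97/6.82 + 5.58/235 + 10.2/0.198 = 52.56 d.
q = Δh / Σ(b_i/K_i) = 13.7 / 52.56 = 0.2607 m/day.
In each layer the seepage velocity is v_i = q/n_i, so the layer transit time is t_i = b_i·n_i / q:
  layer 1 (medium sand): t_1 = 6.97 × 0.25 / 0.2607 = 6.685 d
  layer 2 (clean gravel): t_2 = 5.58 × 0.21 / 0.2607 = 4.496 d
  layer 3 (fractured sandstone): t_3 = 10.2 × 0.05 / 0.2607 = 1.957 d
Total t = Σ t_i = 13.14 days.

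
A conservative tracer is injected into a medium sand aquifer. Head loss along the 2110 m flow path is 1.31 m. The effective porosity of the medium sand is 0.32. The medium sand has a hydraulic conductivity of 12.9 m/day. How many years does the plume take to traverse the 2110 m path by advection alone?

231

Hydraulic gradient i = Δh / L = 1.31 / 2110 = 0.0006209.
Darcy flux q = K · i = 12.90 × 0.0006209 = 0.008009 m/day.
Seepage velocity v = q / n_e = 0.008009 / 0.32 = 0.02503 m/day.
Travel time t = L / v = 2110 / 0.02503 = 84305 days = 230.8 years.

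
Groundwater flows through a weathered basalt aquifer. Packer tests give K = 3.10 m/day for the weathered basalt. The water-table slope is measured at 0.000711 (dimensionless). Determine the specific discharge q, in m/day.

0.00220

Hydraulic gradient i = 0.000711.
Specific discharge q = K · i = 3.100 × 0.0007110 = 0.002204 m/day.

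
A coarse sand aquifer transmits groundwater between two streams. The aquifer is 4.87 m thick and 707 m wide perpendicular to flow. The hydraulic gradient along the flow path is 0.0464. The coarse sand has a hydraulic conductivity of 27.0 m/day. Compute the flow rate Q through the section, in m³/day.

Cross-sectional area A = 707 × 4.87 = 3443 m².
Hydraulic gradient i = 0.0464.
Darcy's law: Q = K · A · i = 27.00 × 3443 × 0.04640 = 4314 m³/day.

4310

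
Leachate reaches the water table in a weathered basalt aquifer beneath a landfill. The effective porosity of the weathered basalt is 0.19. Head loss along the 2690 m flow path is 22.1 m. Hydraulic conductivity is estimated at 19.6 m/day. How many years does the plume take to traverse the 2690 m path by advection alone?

Hydraulic gradient i = Δh / L = 22.1 / 2690 = 0.008216.
Darcy flux q = K · i = 19.60 × 0.008216 = 0.1610 m/day.
Seepage velocity v = q / n_e = 0.1610 / 0.19 = 0.8475 m/day.
Travel time t = L / v = 2690 / 0.8475 = 3174 days = 8.690 years.

8.69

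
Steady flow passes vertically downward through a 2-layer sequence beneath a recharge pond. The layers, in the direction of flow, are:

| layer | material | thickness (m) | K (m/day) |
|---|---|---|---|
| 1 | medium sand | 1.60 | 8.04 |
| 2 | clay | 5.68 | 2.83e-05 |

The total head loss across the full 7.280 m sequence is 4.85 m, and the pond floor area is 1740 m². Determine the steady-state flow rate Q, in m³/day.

Flow is perpendicular to layering, so the layers act in series and the equivalent K is the thickness-weighted harmonic mean.
Total thickness L = 1.60 + 5.68 = 7.280 m.
Σ(b_i/K_i) = 1.60/8.04 + 5.68/2.83e-05 = 2.007e+05 d.
K_eq = L / Σ(b_i/K_i) = 7.280 / 2.007e+05 = 3.627e-05 m/day.
Q = K_eq · A · (Δh/L) = 3.627e-05 × 1740 × (4.85/7.280) = 0.04205 m³/day.

0.0420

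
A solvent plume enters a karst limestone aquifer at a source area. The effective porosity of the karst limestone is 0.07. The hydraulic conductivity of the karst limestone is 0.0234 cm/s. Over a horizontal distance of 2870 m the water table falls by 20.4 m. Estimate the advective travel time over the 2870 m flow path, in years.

3.83

Convert K: 0.0234 cm/s × 864 = 20.22 m/day.
Hydraulic gradient i = Δh / L = 20.4 / 2870 = 0.007108.
Darcy flux q = K · i = 20.22 × 0.007108 = 0.1437 m/day.
Seepage velocity v = q / n_e = 0.1437 / 0.07 = 2.053 m/day.
Travel time t = L / v = 2870 / 2.053 = 1398 days = 3.827 years.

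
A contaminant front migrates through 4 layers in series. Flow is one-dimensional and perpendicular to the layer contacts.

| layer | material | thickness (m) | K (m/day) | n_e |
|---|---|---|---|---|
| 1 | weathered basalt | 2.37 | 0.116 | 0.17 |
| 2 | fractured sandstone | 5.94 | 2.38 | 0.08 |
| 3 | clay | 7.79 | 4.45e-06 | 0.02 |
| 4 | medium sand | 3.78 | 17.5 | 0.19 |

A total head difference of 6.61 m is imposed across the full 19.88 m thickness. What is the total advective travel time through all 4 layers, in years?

1270

With flow normal to the layers, continuity requires the same specific discharge q through every layer.
Σ(b_i/K_i) = 2.37/0.116 + 5.94/2.38 + 7.79/4.45e-06 + 3.78/17.5 = 1.751e+06 d.
q = Δh / Σ(b_i/K_i) = 6.61 / 1.751e+06 = 3.776e-06 m/day.
In each layer the seepage velocity is v_i = q/n_i, so the layer transit time is t_i = b_i·n_i / q:
  layer 1 (weathered basalt): t_1 = 2.37 × 0.17 / 3.776e-06 = 1.067e+05 d
  layer 2 (fractured sandstone): t_2 = 5.94 × 0.08 / 3.776e-06 = 1.259e+05 d
  layer 3 (clay): t_3 = 7.79 × 0.02 / 3.776e-06 = 41262 d
  layer 4 (medium sand): t_4 = 3.78 × 0.19 / 3.776e-06 = 1.902e+05 d
Total t = Σ t_i = 4.640e+05 days = 1270 years.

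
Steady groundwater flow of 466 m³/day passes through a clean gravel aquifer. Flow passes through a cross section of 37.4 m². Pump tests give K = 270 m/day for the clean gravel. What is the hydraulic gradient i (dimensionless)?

0.0461

From Q = K·A·i, i = Q / (K·A) = 466 / (270.0 × 37.40) = 0.04615.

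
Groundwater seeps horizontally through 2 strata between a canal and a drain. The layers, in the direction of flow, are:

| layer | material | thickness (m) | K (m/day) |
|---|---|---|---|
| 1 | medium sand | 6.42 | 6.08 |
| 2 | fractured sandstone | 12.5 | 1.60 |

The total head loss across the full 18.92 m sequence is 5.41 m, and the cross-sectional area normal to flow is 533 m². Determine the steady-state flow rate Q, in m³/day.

Flow is perpendicular to layering, so the layers act in series and the equivalent K is the thickness-weighted harmonic mean.
Total thickness L = 6.42 + 12.5 = 18.92 m.
Σ(b_i/K_i) = 6.42/6.08 + 12.5/1.60 = 8.868 d.
K_eq = L / Σ(b_i/K_i) = 18.92 / 8.868 = 2.133 m/day.
Q = K_eq · A · (Δh/L) = 2.133 × 533 × (5.41/18.92) = 325.1 m³/day.

325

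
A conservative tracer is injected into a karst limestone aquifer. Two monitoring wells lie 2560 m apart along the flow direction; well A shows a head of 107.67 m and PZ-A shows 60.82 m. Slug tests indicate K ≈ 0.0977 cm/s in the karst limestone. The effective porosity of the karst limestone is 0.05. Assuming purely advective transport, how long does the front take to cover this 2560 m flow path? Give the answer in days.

Convert K: 0.0977 cm/s × 864 = 84.41 m/day.
Hydraulic gradient i = (107.67 − 60.82) / 2560 = 46.85 / 2560 = 0.01830.
Darcy flux q = K · i = 84.41 × 0.01830 = 1.545 m/day.
Seepage velocity v = q / n_e = 1.545 / 0.05 = 30.90 m/day.
Travel time t = L / v = 2560 / 30.90 = 82.86 days.

82.9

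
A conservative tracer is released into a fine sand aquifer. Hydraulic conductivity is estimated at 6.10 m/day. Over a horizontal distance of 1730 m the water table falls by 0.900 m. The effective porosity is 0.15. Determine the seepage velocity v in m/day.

0.0212

Hydraulic gradient i = Δh / L = 0.900 / 1730 = 0.0005202.
Darcy flux q = K · i = 6.100 × 0.0005202 = 0.003173 m/day.
Seepage velocity v = q / n_e = 0.003173 / 0.15 = 0.02116 m/day.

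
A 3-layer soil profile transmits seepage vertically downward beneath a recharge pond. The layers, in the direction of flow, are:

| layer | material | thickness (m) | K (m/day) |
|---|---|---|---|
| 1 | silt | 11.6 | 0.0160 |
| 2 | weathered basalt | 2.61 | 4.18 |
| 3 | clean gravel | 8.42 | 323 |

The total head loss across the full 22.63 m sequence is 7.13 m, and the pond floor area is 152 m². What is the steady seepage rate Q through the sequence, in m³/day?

Flow is perpendicular to layering, so the layers act in series and the equivalent K is the thickness-weighted harmonic mean.
Total thickness L = 11.6 + 2.61 + 8.42 = 22.63 m.
Σ(b_i/K_i) = 11.6/0.0160 + 2.61/4.18 + 8.42/323 = 725.7 d.
K_eq = L / Σ(b_i/K_i) = 22.63 / 725.7 = 0.03119 m/day.
Q = K_eq · A · (Δh/L) = 0.03119 × 152 × (7.13/22.63) = 1.494 m³/day.

1.49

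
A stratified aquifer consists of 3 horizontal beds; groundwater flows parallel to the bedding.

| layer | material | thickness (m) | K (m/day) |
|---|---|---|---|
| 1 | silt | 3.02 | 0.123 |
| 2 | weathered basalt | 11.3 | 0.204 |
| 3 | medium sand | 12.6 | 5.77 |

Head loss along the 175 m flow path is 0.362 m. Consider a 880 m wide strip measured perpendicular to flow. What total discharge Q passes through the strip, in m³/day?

137

Flow is parallel to layering, so each bed carries its own Darcy discharge and the transmissivities add.
Σ(K_i·b_i) = 0.123×3.02 + 0.204×11.3 + 5.77×12.6 = 75.38 m²/day.
Hydraulic gradient i = Δh / L = 0.362 / 175 = 0.002069.
Q = Σ(K_i·b_i) · W · i = 75.38 × 880 × 0.002069 = 137.2 m³/day.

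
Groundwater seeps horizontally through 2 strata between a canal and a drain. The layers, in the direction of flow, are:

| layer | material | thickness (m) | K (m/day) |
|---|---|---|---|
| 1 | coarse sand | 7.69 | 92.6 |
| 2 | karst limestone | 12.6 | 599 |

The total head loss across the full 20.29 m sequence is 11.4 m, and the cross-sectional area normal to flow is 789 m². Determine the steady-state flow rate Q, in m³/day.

Flow is perpendicular to layering, so the layers act in series and the equivalent K is the thickness-weighted harmonic mean.
Total thickness L = 7.69 + 12.6 = 20.29 m.
Σ(b_i/K_i) = 7.69/92.6 + 12.6/599 = 0.1041 d.
K_eq = L / Σ(b_i/K_i) = 20.29 / 0.1041 = 194.9 m/day.
Q = K_eq · A · (Δh/L) = 194.9 × 789 × (11.4/20.29) = 86420 m³/day.

86400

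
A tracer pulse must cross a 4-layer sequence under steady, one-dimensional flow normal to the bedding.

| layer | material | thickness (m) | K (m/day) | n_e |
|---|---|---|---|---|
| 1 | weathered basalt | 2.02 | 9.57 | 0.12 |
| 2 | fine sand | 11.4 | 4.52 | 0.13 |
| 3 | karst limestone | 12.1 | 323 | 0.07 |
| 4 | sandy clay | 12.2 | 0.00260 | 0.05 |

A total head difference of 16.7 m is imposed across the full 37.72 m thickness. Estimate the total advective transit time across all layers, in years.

With flow normal to the layers, continuity requires the same specific discharge q through every layer.
Σ(b_i/K_i) = 2.02/9.57 + 11.4/4.52 + 12.1/323 + 12.2/0.00260 = 4695 d.
q = Δh / Σ(b_i/K_i) = 16.7 / 4695 = 0.003557 m/day.
In each layer the seepage velocity is v_i = q/n_i, so the layer transit time is t_i = b_i·n_i / q:
  layer 1 (weathered basalt): t_1 = 2.02 × 0.12 / 0.003557 = 68.15 d
  layer 2 (fine sand): t_2 = 11.4 × 0.13 / 0.003557 = 416.7 d
  layer 3 (karst limestone): t_3 = 12.1 × 0.07 / 0.003557 = 238.1 d
  layer 4 (sandy clay): t_4 = 12.2 × 0.05 / 0.003557 = 171.5 d
Total t = Σ t_i = 894.4 days = 2.449 years.

2.45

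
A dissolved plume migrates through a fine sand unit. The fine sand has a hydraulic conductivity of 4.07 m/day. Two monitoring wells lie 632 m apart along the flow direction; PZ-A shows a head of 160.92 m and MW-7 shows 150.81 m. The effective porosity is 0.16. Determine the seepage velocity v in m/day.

Hydraulic gradient i = (160.92 − 150.81) / 632 = 10.11 / 632 = 0.01600.
Darcy flux q = K · i = 4.070 × 0.01600 = 0.06511 m/day.
Seepage velocity v = q / n_e = 0.06511 / 0.16 = 0.4069 m/day.

0.407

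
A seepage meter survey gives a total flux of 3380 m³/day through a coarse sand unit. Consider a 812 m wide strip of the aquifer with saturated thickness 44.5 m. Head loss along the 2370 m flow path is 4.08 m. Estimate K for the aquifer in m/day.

54.3

Cross-sectional area A = 812 × 44.5 = 36134 m².
Hydraulic gradient i = Δh / L = 4.08 / 2370 = 0.001722.
From Q = K·A·i, K = Q / (A·i) = 3380 / (36134 × 0.001722) = 54.34 m/day.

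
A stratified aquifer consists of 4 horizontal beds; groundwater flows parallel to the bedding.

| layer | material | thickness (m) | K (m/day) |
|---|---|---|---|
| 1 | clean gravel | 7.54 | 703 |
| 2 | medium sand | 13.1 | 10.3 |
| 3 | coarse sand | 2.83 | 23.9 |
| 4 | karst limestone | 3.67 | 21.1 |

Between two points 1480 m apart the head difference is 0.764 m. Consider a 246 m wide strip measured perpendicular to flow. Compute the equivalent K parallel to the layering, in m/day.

206

Flow is parallel to layering, so each bed carries its own Darcy discharge and the transmissivities add.
Σ(K_i·b_i) = 703×7.54 + 10.3×13.1 + 23.9×2.83 + 21.1×3.67 = 5581 m²/day.
Total thickness b = 27.14 m, so K_eq = Σ(K_i·b_i)/b = 205.6 m/day.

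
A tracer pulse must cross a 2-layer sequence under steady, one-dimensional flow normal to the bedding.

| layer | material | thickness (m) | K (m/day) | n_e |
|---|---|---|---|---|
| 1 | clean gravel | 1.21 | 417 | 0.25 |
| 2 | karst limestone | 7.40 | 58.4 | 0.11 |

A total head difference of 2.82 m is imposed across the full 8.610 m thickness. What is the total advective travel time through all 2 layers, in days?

0.0513

With flow normal to the layers, continuity requires the same specific discharge q through every layer.
Σ(b_i/K_i) = 1.21/417 + 7.40/58.4 = 0.1296 d.
q = Δh / Σ(b_i/K_i) = 2.82 / 0.1296 = 21.76 m/day.
In each layer the seepage velocity is v_i = q/n_i, so the layer transit time is t_i = b_i·n_i / q:
  layer 1 (clean gravel): t_1 = 1.21 × 0.25 / 21.76 = 0.01390 d
  layer 2 (karst limestone): t_2 = 7.40 × 0.11 / 21.76 = 0.03741 d
Total t = Σ t_i = 0.05132 days.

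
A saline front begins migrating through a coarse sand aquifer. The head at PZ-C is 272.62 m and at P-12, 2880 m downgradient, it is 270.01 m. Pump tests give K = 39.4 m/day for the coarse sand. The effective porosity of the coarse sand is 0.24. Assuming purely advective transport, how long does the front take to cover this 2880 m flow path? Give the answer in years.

Hydraulic gradient i = (272.62 − 270.01) / 2880 = 2.61 / 2880 = 0.0009062.
Darcy flux q = K · i = 39.40 × 0.0009062 = 0.03571 m/day.
Seepage velocity v = q / n_e = 0.03571 / 0.24 = 0.1488 m/day.
Travel time t = L / v = 2880 / 0.1488 = 19358 days = 53.00 years.

53.0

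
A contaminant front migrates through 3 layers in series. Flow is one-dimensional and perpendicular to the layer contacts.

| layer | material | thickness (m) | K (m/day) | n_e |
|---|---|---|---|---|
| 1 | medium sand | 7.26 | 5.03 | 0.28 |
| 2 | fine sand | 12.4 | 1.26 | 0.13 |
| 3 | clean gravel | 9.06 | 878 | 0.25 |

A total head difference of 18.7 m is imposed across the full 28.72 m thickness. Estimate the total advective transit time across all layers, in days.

With flow normal to the layers, continuity requires the same specific discharge q through every layer.
Σ(b_i/K_i) = 7.26/5.03 + 12.4/1.26 + 9.06/878 = 11.29 d.
q = Δh / Σ(b_i/K_i) = 18.7 / 11.29 = 1.656 m/day.
In each layer the seepage velocity is v_i = q/n_i, so the layer transit time is t_i = b_i·n_i / q:
  layer 1 (medium sand): t_1 = 7.26 × 0.28 / 1.656 = 1.228 d
  layer 2 (fine sand): t_2 = 12.4 × 0.13 / 1.656 = 0.9737 d
  layer 3 (clean gravel): t_3 = 9.06 × 0.25 / 1.656 = 1.368 d
Total t = Σ t_i = 3.570 days.

3.57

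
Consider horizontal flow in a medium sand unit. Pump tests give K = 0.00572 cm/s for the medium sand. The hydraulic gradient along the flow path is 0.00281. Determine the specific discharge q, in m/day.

0.0139

Convert K: 0.00572 cm/s × 864 = 4.942 m/day.
Hydraulic gradient i = 0.00281.
Specific discharge q = K · i = 4.942 × 0.002810 = 0.01389 m/day.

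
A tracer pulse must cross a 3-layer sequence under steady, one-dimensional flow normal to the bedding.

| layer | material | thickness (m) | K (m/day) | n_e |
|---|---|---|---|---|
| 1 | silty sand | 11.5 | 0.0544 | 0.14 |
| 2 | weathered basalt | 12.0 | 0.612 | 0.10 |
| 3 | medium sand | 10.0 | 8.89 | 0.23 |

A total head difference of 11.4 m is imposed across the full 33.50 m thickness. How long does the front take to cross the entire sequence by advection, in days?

104

With flow normal to the layers, continuity requires the same specific discharge q through every layer.
Σ(b_i/K_i) = 11.5/0.0544 + 12.0/0.612 + 10.0/8.89 = 232.1 d.
q = Δh / Σ(b_i/K_i) = 11.4 / 232.1 = 0.04911 m/day.
In each layer the seepage velocity is v_i = q/n_i, so the layer transit time is t_i = b_i·n_i / q:
  layer 1 (silty sand): t_1 = 11.5 × 0.14 / 0.04911 = 32.78 d
  layer 2 (weathered basalt): t_2 = 12.0 × 0.10 / 0.04911 = 24.43 d
  layer 3 (medium sand): t_3 = 10.0 × 0.23 / 0.04911 = 46.83 d
Total t = Σ t_i = 104.1 days.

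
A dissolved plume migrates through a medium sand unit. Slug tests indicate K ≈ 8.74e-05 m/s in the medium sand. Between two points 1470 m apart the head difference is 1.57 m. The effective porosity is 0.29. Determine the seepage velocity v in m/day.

0.0278

Convert K: 8.74e-05 m/s × 86400 = 7.551 m/day.
Hydraulic gradient i = Δh / L = 1.57 / 1470 = 0.001068.
Darcy flux q = K · i = 7.551 × 0.001068 = 0.008065 m/day.
Seepage velocity v = q / n_e = 0.008065 / 0.29 = 0.02781 m/day.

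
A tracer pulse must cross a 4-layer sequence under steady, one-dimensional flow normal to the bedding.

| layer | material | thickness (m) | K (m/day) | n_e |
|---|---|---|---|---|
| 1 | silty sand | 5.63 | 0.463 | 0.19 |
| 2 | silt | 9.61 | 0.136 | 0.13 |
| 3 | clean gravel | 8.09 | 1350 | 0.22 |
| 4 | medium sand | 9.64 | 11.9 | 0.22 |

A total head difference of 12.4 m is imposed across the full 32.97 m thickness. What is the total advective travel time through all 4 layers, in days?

With flow normal to the layers, continuity requires the same specific discharge q through every layer.
Σ(b_i/K_i) = 5.63/0.463 + 9.61/0.136 + 8.09/1350 + 9.64/11.9 = 83.64 d.
q = Δh / Σ(b_i/K_i) = 12.4 / 83.64 = 0.1483 m/day.
In each layer the seepage velocity is v_i = q/n_i, so the layer transit time is t_i = b_i·n_i / q:
  layer 1 (silty sand): t_1 = 5.63 × 0.19 / 0.1483 = 7.215 d
  layer 2 (silt): t_2 = 9.61 × 0.13 / 0.1483 = 8.426 d
  layer 3 (clean gravel): t_3 = 8.09 × 0.22 / 0.1483 = 12.00 d
  layer 4 (medium sand): t_4 = 9.64 × 0.22 / 0.1483 = 14.30 d
Total t = Σ t_i = 41.95 days.

42.0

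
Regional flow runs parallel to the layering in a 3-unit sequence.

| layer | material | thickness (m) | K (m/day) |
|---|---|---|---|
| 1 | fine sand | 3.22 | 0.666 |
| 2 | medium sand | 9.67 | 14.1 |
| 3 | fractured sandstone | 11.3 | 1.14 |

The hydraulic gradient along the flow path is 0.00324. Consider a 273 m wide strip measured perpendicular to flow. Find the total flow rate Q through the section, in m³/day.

Flow is parallel to layering, so each bed carries its own Darcy discharge and the transmissivities add.
Σ(K_i·b_i) = 0.666×3.22 + 14.1×9.67 + 1.14×11.3 = 151.4 m²/day.
Hydraulic gradient i = 0.00324.
Q = Σ(K_i·b_i) · W · i = 151.4 × 273 × 0.003240 = 133.9 m³/day.

134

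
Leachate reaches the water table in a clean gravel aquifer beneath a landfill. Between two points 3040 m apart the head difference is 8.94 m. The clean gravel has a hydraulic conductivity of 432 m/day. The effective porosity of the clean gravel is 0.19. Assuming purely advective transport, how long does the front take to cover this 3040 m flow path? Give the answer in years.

Hydraulic gradient i = Δh / L = 8.94 / 3040 = 0.002941.
Darcy flux q = K · i = 432.0 × 0.002941 = 1.270 m/day.
Seepage velocity v = q / n_e = 1.270 / 0.19 = 6.686 m/day.
Travel time t = L / v = 3040 / 6.686 = 454.7 days = 1.245 years.

1.24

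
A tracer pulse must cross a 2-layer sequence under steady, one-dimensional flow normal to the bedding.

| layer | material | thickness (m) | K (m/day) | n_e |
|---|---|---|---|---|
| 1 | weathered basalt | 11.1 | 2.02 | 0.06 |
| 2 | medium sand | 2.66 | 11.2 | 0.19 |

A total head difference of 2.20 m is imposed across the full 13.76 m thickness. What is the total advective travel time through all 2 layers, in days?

3.05

With flow normal to the layers, continuity requires the same specific discharge q through every layer.
Σ(b_i/K_i) = 11.1/2.02 + 2.66/11.2 = 5.733 d.
q = Δh / Σ(b_i/K_i) = 2.20 / 5.733 = 0.3838 m/day.
In each layer the seepage velocity is v_i = q/n_i, so the layer transit time is t_i = b_i·n_i / q:
  layer 1 (weathered basalt): t_1 = 11.1 × 0.06 / 0.3838 = 1.735 d
  layer 2 (medium sand): t_2 = 2.66 × 0.19 / 0.3838 = 1.317 d
Total t = Σ t_i = 3.052 days.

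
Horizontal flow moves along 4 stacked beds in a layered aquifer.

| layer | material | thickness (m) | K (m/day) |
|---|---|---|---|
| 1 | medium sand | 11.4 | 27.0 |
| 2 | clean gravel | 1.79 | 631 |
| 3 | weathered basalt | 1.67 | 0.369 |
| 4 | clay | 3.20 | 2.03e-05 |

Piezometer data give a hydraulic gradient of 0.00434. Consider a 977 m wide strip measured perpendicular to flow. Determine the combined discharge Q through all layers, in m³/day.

6100

Flow is parallel to layering, so each bed carries its own Darcy discharge and the transmissivities add.
Σ(K_i·b_i) = 27.0×11.4 + 631×1.79 + 0.369×1.67 + 2.03e-05×3.20 = 1438 m²/day.
Hydraulic gradient i = 0.00434.
Q = Σ(K_i·b_i) · W · i = 1438 × 977 × 0.004340 = 6097 m³/day.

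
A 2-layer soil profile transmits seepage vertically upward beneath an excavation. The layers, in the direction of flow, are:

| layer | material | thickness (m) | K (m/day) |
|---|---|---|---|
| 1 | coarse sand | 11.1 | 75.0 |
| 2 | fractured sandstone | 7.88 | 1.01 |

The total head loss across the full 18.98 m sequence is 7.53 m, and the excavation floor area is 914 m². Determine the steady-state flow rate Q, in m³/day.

Flow is perpendicular to layering, so the layers act in series and the equivalent K is the thickness-weighted harmonic mean.
Total thickness L = 11.1 + 7.88 = 18.98 m.
Σ(b_i/K_i) = 11.1/75.0 + 7.88/1.01 = 7.950 d.
K_eq = L / Σ(b_i/K_i) = 18.98 / 7.950 = 2.387 m/day.
Q = K_eq · A · (Δh/L) = 2.387 × 914 × (7.53/18.98) = 865.7 m³/day.

866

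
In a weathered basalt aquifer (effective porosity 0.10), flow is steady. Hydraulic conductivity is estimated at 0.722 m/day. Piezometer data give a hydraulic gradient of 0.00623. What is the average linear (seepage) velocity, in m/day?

0.0450

Hydraulic gradient i = 0.00623.
Darcy flux q = K · i = 0.7220 × 0.006230 = 0.004498 m/day.
Seepage velocity v = q / n_e = 0.004498 / 0.10 = 0.04498 m/day.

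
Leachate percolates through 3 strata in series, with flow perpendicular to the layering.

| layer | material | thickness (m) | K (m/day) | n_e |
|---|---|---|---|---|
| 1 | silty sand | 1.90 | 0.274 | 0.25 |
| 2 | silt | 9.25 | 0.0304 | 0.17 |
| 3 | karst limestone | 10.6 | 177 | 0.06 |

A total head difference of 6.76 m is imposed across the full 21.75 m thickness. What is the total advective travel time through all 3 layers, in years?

With flow normal to the layers, continuity requires the same specific discharge q through every layer.
Σ(b_i/K_i) = 1.90/0.274 + 9.25/0.0304 + 10.6/177 = 311.3 d.
q = Δh / Σ(b_i/K_i) = 6.76 / 311.3 = 0.02172 m/day.
In each layer the seepage velocity is v_i = q/n_i, so the layer transit time is t_i = b_i·n_i / q:
  layer 1 (silty sand): t_1 = 1.90 × 0.25 / 0.02172 = 21.87 d
  layer 2 (silt): t_2 = 9.25 × 0.17 / 0.02172 = 72.41 d
  layer 3 (karst limestone): t_3 = 10.6 × 0.06 / 0.02172 = 29.29 d
Total t = Σ t_i = 123.6 days = 0.3383 years.

0.338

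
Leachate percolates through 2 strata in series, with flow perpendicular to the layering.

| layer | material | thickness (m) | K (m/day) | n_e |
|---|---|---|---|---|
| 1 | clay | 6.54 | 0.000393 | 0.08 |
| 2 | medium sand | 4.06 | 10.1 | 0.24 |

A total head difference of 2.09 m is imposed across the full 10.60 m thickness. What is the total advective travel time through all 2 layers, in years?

With flow normal to the layers, continuity requires the same specific discharge q through every layer.
Σ(b_i/K_i) = 6.54/0.000393 + 4.06/10.1 = 16642 d.
q = Δh / Σ(b_i/K_i) = 2.09 / 16642 = 0.0001256 m/day.
In each layer the seepage velocity is v_i = q/n_i, so the layer transit time is t_i = b_i·n_i / q:
  layer 1 (clay): t_1 = 6.54 × 0.08 / 0.0001256 = 4166 d
  layer 2 (medium sand): t_2 = 4.06 × 0.24 / 0.0001256 = 7759 d
Total t = Σ t_i = 11925 days = 32.65 years.

32.6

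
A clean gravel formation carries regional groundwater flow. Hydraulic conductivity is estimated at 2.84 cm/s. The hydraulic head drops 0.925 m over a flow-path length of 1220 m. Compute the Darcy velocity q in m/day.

Convert K: 2.84 cm/s × 864 = 2454 m/day.
Hydraulic gradient i = Δh / L = 0.925 / 1220 = 0.0007582.
Specific discharge q = K · i = 2454 × 0.0007582 = 1.860 m/day.

1.86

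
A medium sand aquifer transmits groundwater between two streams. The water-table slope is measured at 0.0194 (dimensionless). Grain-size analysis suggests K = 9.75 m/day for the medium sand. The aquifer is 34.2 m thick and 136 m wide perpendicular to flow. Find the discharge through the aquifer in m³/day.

Cross-sectional area A = 136 × 34.2 = 4651 m².
Hydraulic gradient i = 0.0194.
Darcy's law: Q = K · A · i = 9.750 × 4651 × 0.01940 = 879.8 m³/day.

880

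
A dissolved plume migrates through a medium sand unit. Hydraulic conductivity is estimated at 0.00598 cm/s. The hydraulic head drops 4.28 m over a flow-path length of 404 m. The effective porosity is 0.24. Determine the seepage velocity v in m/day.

0.228

Convert K: 0.00598 cm/s × 864 = 5.167 m/day.
Hydraulic gradient i = Δh / L = 4.28 / 404 = 0.01059.
Darcy flux q = K · i = 5.167 × 0.01059 = 0.05474 m/day.
Seepage velocity v = q / n_e = 0.05474 / 0.24 = 0.2281 m/day.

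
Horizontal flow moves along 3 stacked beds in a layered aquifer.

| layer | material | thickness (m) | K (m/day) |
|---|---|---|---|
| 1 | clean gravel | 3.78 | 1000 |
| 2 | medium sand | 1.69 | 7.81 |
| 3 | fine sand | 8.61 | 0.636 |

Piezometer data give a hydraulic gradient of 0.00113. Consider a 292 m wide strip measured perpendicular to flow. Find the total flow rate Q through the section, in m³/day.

1250

Flow is parallel to layering, so each bed carries its own Darcy discharge and the transmissivities add.
Σ(K_i·b_i) = 1000×3.78 + 7.81×1.69 + 0.636×8.61 = 3799 m²/day.
Hydraulic gradient i = 0.00113.
Q = Σ(K_i·b_i) · W · i = 3799 × 292 × 0.001130 = 1253 m³/day.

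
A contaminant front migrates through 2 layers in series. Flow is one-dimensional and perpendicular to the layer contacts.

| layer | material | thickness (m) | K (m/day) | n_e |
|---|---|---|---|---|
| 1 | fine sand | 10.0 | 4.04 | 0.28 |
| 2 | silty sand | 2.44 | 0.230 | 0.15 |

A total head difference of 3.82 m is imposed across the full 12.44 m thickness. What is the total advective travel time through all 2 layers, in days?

10.8

With flow normal to the layers, continuity requires the same specific discharge q through every layer.
Σ(b_i/K_i) = 10.0/4.04 + 2.44/0.230 = 13.08 d.
q = Δh / Σ(b_i/K_i) = 3.82 / 13.08 = 0.2920 m/day.
In each layer the seepage velocity is v_i = q/n_i, so the layer transit time is t_i = b_i·n_i / q:
  layer 1 (fine sand): t_1 = 10.0 × 0.28 / 0.2920 = 9.590 d
  layer 2 (silty sand): t_2 = 2.44 × 0.15 / 0.2920 = 1.254 d
Total t = Σ t_i = 10.84 days.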